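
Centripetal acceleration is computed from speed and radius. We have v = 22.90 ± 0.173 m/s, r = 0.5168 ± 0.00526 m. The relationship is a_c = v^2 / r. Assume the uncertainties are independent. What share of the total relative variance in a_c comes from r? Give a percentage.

(δa_c/a_c)² = (2·δv/v)² + (-1·δr/r)²
  v term: (2×0.00755)² = 0.000228
  r term: (-1×0.0102)² = 0.000104
Total = 0.000332. Share from r = 0.000104/0.000332 = 0.312.

31.2%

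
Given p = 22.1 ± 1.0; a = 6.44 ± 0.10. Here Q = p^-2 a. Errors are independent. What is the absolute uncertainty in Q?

Products/powers → add relative errors in quadrature, weighted by exponent:
  (-2·δp/p)² = (-2×0.0452)² = 0.00819;  (1·δa/a)² = (1×0.0155)² = 0.000241
δQ/Q = √(0.00843) = 0.0918
Q = 0.0132, so δQ = 0.0918 × 0.0132 = 0.00121.

0.00121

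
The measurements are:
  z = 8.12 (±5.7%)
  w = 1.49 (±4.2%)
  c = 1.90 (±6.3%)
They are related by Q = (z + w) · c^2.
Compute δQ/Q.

Let u = z + w = 9.61. δu = √(δz² + δw²) = √(0.214 + 0.00392) = 0.467, so δu/u = 0.0486.
Q is then a monomial in u, c:
δQ/Q = √((δu/u)² + (2·δc/c)²) = √(0.00236 + 0.0159) = 0.135

0.135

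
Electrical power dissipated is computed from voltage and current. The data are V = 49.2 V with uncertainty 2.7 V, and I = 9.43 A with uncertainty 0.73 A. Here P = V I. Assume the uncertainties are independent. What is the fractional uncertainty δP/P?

Relative error in a monomial: (δP/P)² = Σ (nᵢ · δxᵢ/xᵢ)².
  (1·δV/V)² = (1×0.0549)² = 0.00301;  (1·δI/I)² = (1×0.0774)² = 0.00599
δP/P = √(0.00900) = 0.0949

0.0949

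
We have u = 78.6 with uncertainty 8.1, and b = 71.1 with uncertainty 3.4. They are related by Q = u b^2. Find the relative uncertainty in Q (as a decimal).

0.141

Each factor contributes (exponent × relative error)² to (δQ/Q)²:
  (1·δu/u)² = (1×0.103)² = 0.0106;  (2·δb/b)² = (2×0.0478)² = 0.00915
δQ/Q = √(0.0198) = 0.141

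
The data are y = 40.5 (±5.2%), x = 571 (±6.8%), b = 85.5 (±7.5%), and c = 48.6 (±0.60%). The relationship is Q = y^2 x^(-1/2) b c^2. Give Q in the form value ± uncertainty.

(1.39 ± 0.185) × 10^7

Relative error in a monomial: (δQ/Q)² = Σ (nᵢ · δxᵢ/xᵢ)².
  (2·δy/y)² = (2×0.0520)² = 0.0108;  (−½·δx/x)² = (-0.5×0.0680)² = 0.00116;  (1·δb/b)² = (1×0.0750)² = 0.00562;  (2·δc/c)² = (2×0.00600)² = 0.000144
δQ/Q = √(0.0177) = 0.133
Q = 1.39e+07, so δQ = 0.133 × 1.39e+07 = 1.85e+06.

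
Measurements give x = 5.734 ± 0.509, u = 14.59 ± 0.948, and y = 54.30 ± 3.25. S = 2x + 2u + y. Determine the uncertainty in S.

3.90

For a sum/difference, combine absolute errors in quadrature:
  (2·δx)² = 1.04;  (2·δu)² = 3.59;  (δy)² = 10.6
δS = √(15.2) = 3.90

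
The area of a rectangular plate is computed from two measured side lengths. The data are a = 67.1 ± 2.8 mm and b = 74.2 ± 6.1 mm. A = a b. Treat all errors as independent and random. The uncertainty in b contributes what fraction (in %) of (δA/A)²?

(δA/A)² = (1·δa/a)² + (1·δb/b)²
  a term: (1×0.0417)² = 0.00174
  b term: (1×0.0822)² = 0.00676
Total = 0.00850. Share from b = 0.00676/0.00850 = 0.795.

79.5%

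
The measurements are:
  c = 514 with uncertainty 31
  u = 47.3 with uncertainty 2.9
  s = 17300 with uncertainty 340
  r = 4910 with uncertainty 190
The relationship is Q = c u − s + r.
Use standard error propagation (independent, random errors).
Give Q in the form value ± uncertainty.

Let p = c·u = 24300. δp/p = √((1·δc/c)² + (1·δu/u)²) = √(0.00364 + 0.00376) = 0.0860, so δp = 2090.
Q = p − s + r: δQ = √(δp² + δs² + δr²) = √(4.37e+06 + 1.16e+05 + 36100) = 2130
Q = 11900.

11900 ± 2130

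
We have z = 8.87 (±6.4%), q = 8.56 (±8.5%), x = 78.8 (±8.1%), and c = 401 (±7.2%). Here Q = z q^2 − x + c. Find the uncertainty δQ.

Let p = z·q^2 = 650. δp/p = √((1·δz/z)² + (2·δq/q)²) = √(0.00410 + 0.0289) = 0.182, so δp = 118.
Q = p − x + c: δQ = √(δp² + δx² + δc²) = √(13900 + 40.7 + 834) = 122

122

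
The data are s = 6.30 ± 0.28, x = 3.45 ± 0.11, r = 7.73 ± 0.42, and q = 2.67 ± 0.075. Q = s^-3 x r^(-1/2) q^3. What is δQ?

Q is a product of powers, so relative uncertainties combine in quadrature:
  (-3·δs/s)² = (-3×0.0444)² = 0.0178;  (1·δx/x)² = (1×0.0319)² = 0.00102;  (−½·δr/r)² = (-0.5×0.0543)² = 0.000738;  (3·δq/q)² = (3×0.0281)² = 0.00710
δQ/Q = √(0.0266) = 0.163
Q = 0.0945, so δQ = 0.163 × 0.0945 = 0.0154.

0.0154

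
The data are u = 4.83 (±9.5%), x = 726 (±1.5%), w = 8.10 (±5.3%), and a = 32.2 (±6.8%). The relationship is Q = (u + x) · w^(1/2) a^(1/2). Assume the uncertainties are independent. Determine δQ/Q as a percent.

Let h = u + x = 731. δh = √(δu² + δx²) = √(0.211 + 119) = 10.9, so δh/h = 0.0149.
Q is then a monomial in h, w, a:
δQ/Q = √((δh/h)² + (½·δw/w)² + (½·δa/a)²) = √(0.000222 + 0.000702 + 0.00116) = 0.0456

4.56%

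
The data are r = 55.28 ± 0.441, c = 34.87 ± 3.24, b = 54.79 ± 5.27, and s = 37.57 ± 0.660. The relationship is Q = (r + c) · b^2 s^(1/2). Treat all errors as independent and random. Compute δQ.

Let u = r + c = 90.15. δu = √(δr² + δc²) = √(0.194 + 10.5) = 3.27, so δu/u = 0.0363.
Q is then a monomial in u, b, s:
δQ/Q = √((δu/u)² + (2·δb/b)² + (½·δs/s)²) = √(0.00132 + 0.0370 + 7.72e-05) = 0.196
Q = 1.659e+06, so δQ = 0.196 × 1.659e+06 = 3.25e+05.

3.25e+05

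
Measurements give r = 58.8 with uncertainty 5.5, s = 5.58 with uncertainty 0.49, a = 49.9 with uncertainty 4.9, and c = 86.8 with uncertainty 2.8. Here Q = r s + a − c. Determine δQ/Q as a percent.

Let p = r·s = 328. δp/p = √((1·δr/r)² + (1·δs/s)²) = √(0.00875 + 0.00771) = 0.128, so δp = 42.1.
Q = p + a − c: δQ = √(δp² + δa² + δc²) = √(1770 + 24.0 + 7.84) = 42.5
Q = 291, so δQ/Q = 42.5/291 = 0.146.

14.6%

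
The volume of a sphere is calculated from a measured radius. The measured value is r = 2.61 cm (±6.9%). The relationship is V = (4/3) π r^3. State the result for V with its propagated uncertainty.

74.5 ± 15.4 cm^3

V ∝ r^3, so δV/V = |3| · δr/r = 3 × 0.0690 = 0.207.
V = 74.5 cm^3, so δV = 0.207 × 74.5 = 15.4 cm^3.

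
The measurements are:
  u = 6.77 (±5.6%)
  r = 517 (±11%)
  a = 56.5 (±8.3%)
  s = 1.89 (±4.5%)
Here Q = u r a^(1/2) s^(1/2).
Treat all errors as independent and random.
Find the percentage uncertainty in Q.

Relative error in a monomial: (δQ/Q)² = Σ (nᵢ · δxᵢ/xᵢ)².
  (1·δu/u)² = (1×0.0560)² = 0.00314;  (1·δr/r)² = (1×0.110)² = 0.0121;  (½·δa/a)² = (0.5×0.0830)² = 0.00172;  (½·δs/s)² = (0.5×0.0450)² = 0.000506
δQ/Q = √(0.0175) = 0.132

13.2%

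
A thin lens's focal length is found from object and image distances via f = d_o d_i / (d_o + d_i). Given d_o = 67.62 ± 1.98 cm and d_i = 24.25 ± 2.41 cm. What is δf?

1.31 cm

∂f/∂d_o = (d_i/(d_o+d_i))² = 0.0697;  ∂f/∂d_i = (d_o/(d_o+d_i))² = 0.542
δf = √((∂f/∂d_o · δd_o)² + (∂f/∂d_i · δd_i)²) = √(0.0190 + 1.70) = 1.31 cm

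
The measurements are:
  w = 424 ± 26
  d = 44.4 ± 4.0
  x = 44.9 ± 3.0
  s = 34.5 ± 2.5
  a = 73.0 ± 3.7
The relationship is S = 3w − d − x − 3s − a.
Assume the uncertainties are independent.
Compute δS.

78.6

S is a linear combination, so absolute uncertainties add in quadrature:
  (3·δw)² = 6080;  (δd)² = 16.0;  (δx)² = 9.00;  (3·δs)² = 56.2;  (δa)² = 13.7
δS = √(6180) = 78.6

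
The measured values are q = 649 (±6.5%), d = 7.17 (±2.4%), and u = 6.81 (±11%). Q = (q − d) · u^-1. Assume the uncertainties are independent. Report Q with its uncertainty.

94.2 ± 12.1

Let w = q − d = 642. δw = √(δq² + δd²) = √(1780 + 0.0296) = 42.2, so δw/w = 0.0657.
Q is then a monomial in w, u:
δQ/Q = √((δw/w)² + (-1·δu/u)²) = √(0.00432 + 0.0121) = 0.128
Q = 94.2, so δQ = 0.128 × 94.2 = 12.1.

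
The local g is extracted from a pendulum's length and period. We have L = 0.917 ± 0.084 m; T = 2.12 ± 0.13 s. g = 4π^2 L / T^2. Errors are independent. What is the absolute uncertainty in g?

1.23 m/s^2

Products/powers → add relative errors in quadrature, weighted by exponent:
  (1·δL/L)² = (1×0.0916)² = 0.00839;  (-2·δT/T)² = (-2×0.0613)² = 0.0150
δg/g = √(0.0234) = 0.153
g = 8.05 m/s^2, so δg = 0.153 × 8.05 = 1.23 m/s^2.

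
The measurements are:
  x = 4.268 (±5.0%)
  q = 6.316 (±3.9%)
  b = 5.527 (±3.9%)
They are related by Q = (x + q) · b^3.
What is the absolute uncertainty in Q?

Let u = x + q = 10.58. δu = √(δx² + δq²) = √(0.0455 + 0.0607) = 0.326, so δu/u = 0.0308.
Q is then a monomial in u, b:
δQ/Q = √((δu/u)² + (3·δb/b)²) = √(0.000948 + 0.0137) = 0.121
Q = 1787, so δQ = 0.121 × 1787 = 216.

216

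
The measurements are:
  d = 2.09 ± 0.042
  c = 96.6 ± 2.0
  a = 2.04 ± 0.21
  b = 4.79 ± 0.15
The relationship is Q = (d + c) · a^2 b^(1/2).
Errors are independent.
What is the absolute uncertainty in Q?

Let u = d + c = 98.7. δu = √(δd² + δc²) = √(0.00176 + 4.00) = 2.00, so δu/u = 0.0203.
Q is then a monomial in u, a, b:
δQ/Q = √((δu/u)² + (2·δa/a)² + (½·δb/b)²) = √(0.000411 + 0.0424 + 0.000245) = 0.207
Q = 899, so δQ = 0.207 × 899 = 186.

186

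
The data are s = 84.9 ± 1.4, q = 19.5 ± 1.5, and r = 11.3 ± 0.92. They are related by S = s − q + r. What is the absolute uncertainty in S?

Sums and differences: (δS)² = Σ (cᵢ δxᵢ)².
  (δs)² = 1.96;  (δq)² = 2.25;  (δr)² = 0.846
δS = √(5.06) = 2.25

2.25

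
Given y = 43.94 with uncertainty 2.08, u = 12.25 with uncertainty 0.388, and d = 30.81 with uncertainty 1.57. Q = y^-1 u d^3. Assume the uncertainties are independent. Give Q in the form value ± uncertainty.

Relative error in a monomial: (δQ/Q)² = Σ (nᵢ · δxᵢ/xᵢ)².
  (-1·δy/y)² = (-1×0.0473)² = 0.00224;  (1·δu/u)² = (1×0.0317)² = 0.00100;  (3·δd/d)² = (3×0.0510)² = 0.0234
δQ/Q = √(0.0266) = 0.163
Q = 8154, so δQ = 0.163 × 8154 = 1330.

8154 ± 1330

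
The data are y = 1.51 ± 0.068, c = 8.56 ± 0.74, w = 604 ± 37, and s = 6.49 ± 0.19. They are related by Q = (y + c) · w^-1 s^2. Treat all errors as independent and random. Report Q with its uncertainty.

Let u = y + c = 10.1. δu = √(δy² + δc²) = √(0.00462 + 0.548) = 0.743, so δu/u = 0.0738.
Q is then a monomial in u, w, s:
δQ/Q = √((δu/u)² + (-1·δw/w)² + (2·δs/s)²) = √(0.00545 + 0.00375 + 0.00343) = 0.112
Q = 0.702, so δQ = 0.112 × 0.702 = 0.0789.

0.702 ± 0.0789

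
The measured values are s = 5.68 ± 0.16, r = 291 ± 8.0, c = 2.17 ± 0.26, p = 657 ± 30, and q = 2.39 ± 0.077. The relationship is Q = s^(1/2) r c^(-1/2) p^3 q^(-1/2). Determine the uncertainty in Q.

1.33e+10

Each factor contributes (exponent × relative error)² to (δQ/Q)²:
  (½·δs/s)² = (0.5×0.0282)² = 0.000198;  (1·δr/r)² = (1×0.0275)² = 0.000756;  (−½·δc/c)² = (-0.5×0.120)² = 0.00359;  (3·δp/p)² = (3×0.0457)² = 0.0188;  (−½·δq/q)² = (-0.5×0.0322)² = 0.000259
δQ/Q = √(0.0236) = 0.154
Q = 8.64e+10, so δQ = 0.154 × 8.64e+10 = 1.33e+10.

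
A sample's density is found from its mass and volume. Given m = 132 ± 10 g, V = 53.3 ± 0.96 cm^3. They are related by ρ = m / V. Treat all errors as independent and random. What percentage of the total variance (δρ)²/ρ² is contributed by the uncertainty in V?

(δρ/ρ)² = (1·δm/m)² + (-1·δV/V)²
  m term: (1×0.0758)² = 0.00574
  V term: (-1×0.0180)² = 0.000324
Total = 0.00606. Share from V = 0.000324/0.00606 = 0.0535.

5.35%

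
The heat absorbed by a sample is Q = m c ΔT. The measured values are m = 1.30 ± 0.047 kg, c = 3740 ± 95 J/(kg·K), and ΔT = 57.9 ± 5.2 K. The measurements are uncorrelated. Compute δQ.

For a monomial Q ∝ m, c, ΔT, fractional errors add in quadrature:
  (1·δm/m)² = (1×0.0362)² = 0.00131;  (1·δc/c)² = (1×0.0254)² = 0.000645;  (1·δΔT/ΔT)² = (1×0.0898)² = 0.00807
δQ/Q = √(0.0100) = 0.100
Q = 2.82e+05 J, so δQ = 0.100 × 2.82e+05 = 28200 J.

28200 J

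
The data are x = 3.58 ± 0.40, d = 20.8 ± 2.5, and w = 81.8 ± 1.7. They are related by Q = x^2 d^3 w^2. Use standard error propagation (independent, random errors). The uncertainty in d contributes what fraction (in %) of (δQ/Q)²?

71.6%

(δQ/Q)² = (2·δx/x)² + (3·δd/d)² + (2·δw/w)²
  x term: (2×0.112)² = 0.0499
  d term: (3×0.120)² = 0.130
  w term: (2×0.0208)² = 0.00173
Total = 0.182. Share from d = 0.130/0.182 = 0.716.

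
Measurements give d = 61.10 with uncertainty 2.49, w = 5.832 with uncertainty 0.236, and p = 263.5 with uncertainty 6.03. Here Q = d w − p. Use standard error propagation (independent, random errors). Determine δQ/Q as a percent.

Let h = d·w = 356.3. δh/h = √((1·δd/d)² + (1·δw/w)²) = √(0.00166 + 0.00164) = 0.0574, so δh = 20.5.
Q = h − p: δQ = √(δh² + δp²) = √(419 + 36.4) = 21.3
Q = 92.84, so δQ/Q = 21.3/92.84 = 0.230.

23.0%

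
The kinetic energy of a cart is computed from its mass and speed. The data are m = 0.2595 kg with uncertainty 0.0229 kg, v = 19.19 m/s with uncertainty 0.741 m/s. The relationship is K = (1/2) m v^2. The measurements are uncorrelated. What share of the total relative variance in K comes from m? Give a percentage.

56.6%

(δK/K)² = (1·δm/m)² + (2·δv/v)²
  m term: (1×0.0882)² = 0.00779
  v term: (2×0.0386)² = 0.00596
Total = 0.0138. Share from m = 0.00779/0.0138 = 0.566.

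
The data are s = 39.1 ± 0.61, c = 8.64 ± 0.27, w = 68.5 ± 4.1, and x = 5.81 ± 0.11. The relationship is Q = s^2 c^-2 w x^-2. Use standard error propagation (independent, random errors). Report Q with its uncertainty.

For a monomial Q ∝ s^2, c^-2, w, x^-2, fractional errors add in quadrature:
  (2·δs/s)² = (2×0.0156)² = 0.000974;  (-2·δc/c)² = (-2×0.0312)² = 0.00391;  (1·δw/w)² = (1×0.0599)² = 0.00358;  (-2·δx/x)² = (-2×0.0189)² = 0.00143
δQ/Q = √(0.00990) = 0.0995
Q = 41.6, so δQ = 0.0995 × 41.6 = 4.13.

41.6 ± 4.13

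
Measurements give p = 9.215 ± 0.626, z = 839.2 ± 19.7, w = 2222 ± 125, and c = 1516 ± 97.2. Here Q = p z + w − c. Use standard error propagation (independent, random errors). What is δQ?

578

Let h = p·z = 7733. δh/h = √((1·δp/p)² + (1·δz/z)²) = √(0.00461 + 0.000551) = 0.0719, so δh = 556.
Q = h + w − c: δQ = √(δh² + δw² + δc²) = √(3.09e+05 + 15600 + 9450) = 578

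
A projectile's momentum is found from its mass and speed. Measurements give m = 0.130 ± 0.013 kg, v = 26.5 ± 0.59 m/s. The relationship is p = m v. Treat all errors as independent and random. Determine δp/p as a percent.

10.2%

Since p is a product/quotient, work with relative uncertainties:
  (1·δm/m)² = (1×0.100)² = 0.0100;  (1·δv/v)² = (1×0.0223)² = 0.000496
δp/p = √(0.0105) = 0.102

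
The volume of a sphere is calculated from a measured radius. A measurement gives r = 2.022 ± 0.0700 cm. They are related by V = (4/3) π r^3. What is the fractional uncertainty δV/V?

Each factor contributes (exponent × relative error)² to (δV/V)²:
  (3·δr/r)² = (3×0.0346)² = 0.0108
δV/V = √(0.0108) = 0.104

0.104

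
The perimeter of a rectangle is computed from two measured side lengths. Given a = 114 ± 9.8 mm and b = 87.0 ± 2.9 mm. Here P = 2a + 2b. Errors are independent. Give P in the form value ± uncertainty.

402 ± 20.4 mm

Absolute uncertainties add in quadrature for a linear combination:
  (2·δa)² = 384;  (2·δb)² = 33.6
δP = √(418) = 20.4 mm
P = 402 mm.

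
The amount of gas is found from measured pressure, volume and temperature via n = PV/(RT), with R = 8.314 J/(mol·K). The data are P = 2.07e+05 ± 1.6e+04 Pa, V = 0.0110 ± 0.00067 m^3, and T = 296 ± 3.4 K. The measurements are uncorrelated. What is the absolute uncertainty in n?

Since n is a product/quotient, work with relative uncertainties:
  (1·δP/P)² = (1×0.0773)² = 0.00597;  (1·δV/V)² = (1×0.0609)² = 0.00371;  (-1·δT/T)² = (-1×0.0115)² = 0.000132
δn/n = √(0.00982) = 0.0991
n = 0.925 mol, so δn = 0.0991 × 0.925 = 0.0917 mol.

0.0917 mol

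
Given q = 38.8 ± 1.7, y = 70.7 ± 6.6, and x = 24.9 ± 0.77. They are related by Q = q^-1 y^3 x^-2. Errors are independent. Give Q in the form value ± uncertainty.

Since Q is a product/quotient, work with relative uncertainties:
  (-1·δq/q)² = (-1×0.0438)² = 0.00192;  (3·δy/y)² = (3×0.0934)² = 0.0784;  (-2·δx/x)² = (-2×0.0309)² = 0.00383
δQ/Q = √(0.0842) = 0.290
Q = 14.7, so δQ = 0.290 × 14.7 = 4.26.

14.7 ± 4.26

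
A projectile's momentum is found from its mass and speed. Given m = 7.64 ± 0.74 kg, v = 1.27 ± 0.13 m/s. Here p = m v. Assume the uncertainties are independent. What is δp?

For a monomial p ∝ m, v, fractional errors add in quadrature:
  (1·δm/m)² = (1×0.0969)² = 0.00938;  (1·δv/v)² = (1×0.102)² = 0.0105
δp/p = √(0.0199) = 0.141
p = 9.70 kg·m/s, so δp = 0.141 × 9.70 = 1.37 kg·m/s.

1.37 kg·m/s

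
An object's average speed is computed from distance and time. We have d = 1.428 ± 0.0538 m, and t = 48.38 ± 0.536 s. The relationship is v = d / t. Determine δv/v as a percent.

Relative error in a monomial: (δv/v)² = Σ (nᵢ · δxᵢ/xᵢ)².
  (1·δd/d)² = (1×0.0377)² = 0.00142;  (-1·δt/t)² = (-1×0.0111)² = 0.000123
δv/v = √(0.00154) = 0.0393

3.93%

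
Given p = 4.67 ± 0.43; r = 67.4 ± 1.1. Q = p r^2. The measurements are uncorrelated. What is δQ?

2070

Each factor contributes (exponent × relative error)² to (δQ/Q)²:
  (1·δp/p)² = (1×0.0921)² = 0.00848;  (2·δr/r)² = (2×0.0163)² = 0.00107
δQ/Q = √(0.00954) = 0.0977
Q = 21200, so δQ = 0.0977 × 21200 = 2070.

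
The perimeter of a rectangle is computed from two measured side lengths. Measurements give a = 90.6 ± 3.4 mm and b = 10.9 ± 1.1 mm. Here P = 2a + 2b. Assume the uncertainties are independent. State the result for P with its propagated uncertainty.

Absolute uncertainties add in quadrature for a linear combination:
  (2·δa)² = 46.2;  (2·δb)² = 4.84
δP = √(51.1) = 7.15 mm
P = 203 mm.

203 ± 7.15 mm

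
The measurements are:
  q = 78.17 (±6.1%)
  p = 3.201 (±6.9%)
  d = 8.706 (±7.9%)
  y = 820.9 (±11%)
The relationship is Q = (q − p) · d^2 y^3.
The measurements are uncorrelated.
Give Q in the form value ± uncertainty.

Let u = q − p = 74.97. δu = √(δq² + δp²) = √(22.7 + 0.0488) = 4.77, so δu/u = 0.0637.
Q is then a monomial in u, d, y:
δQ/Q = √((δu/u)² + (2·δd/d)² + (3·δy/y)²) = √(0.00405 + 0.0250 + 0.109) = 0.371
Q = 3.143e+12, so δQ = 0.371 × 3.143e+12 = 1.17e+12.

(3.143 ± 1.17) × 10^12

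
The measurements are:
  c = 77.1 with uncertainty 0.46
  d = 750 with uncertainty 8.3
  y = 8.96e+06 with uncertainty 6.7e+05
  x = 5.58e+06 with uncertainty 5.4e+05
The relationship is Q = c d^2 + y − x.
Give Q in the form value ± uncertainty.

(4.67 ± 0.131) × 10^7

Let p = c·d^2 = 4.34e+07. δp/p = √((1·δc/c)² + (2·δd/d)²) = √(3.56e-05 + 0.000490) = 0.0229, so δp = 9.94e+05.
Q = p + y − x: δQ = √(δp² + δy² + δx²) = √(9.88e+11 + 4.49e+11 + 2.92e+11) = 1.31e+06
Q = 4.67e+07.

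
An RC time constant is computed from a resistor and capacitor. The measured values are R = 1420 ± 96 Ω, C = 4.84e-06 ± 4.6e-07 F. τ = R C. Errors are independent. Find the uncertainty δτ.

0.000802 s

τ is a product of powers, so relative uncertainties combine in quadrature:
  (1·δR/R)² = (1×0.0676)² = 0.00457;  (1·δC/C)² = (1×0.0950)² = 0.00903
δτ/τ = √(0.0136) = 0.117
τ = 0.00687 s, so δτ = 0.117 × 0.00687 = 0.000802 s.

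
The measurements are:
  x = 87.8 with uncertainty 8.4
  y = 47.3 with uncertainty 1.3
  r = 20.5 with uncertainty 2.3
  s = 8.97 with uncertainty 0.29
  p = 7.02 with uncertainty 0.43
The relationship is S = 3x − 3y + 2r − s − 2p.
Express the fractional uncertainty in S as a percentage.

18.6%

Sums and differences: (δS)² = Σ (cᵢ δxᵢ)².
  (3·δx)² = 635;  (3·δy)² = 15.2;  (2·δr)² = 21.2;  (δs)² = 0.0841;  (2·δp)² = 0.740
δS = √(672) = 25.9
S = 139, so δS/S = 25.9/139 = 0.186.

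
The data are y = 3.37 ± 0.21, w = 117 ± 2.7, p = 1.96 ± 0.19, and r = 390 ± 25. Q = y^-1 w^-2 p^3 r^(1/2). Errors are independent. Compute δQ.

0.000976

Since Q is a product/quotient, work with relative uncertainties:
  (-1·δy/y)² = (-1×0.0623)² = 0.00388;  (-2·δw/w)² = (-2×0.0231)² = 0.00213;  (3·δp/p)² = (3×0.0969)² = 0.0846;  (½·δr/r)² = (0.5×0.0641)² = 0.00103
δQ/Q = √(0.0916) = 0.303
Q = 0.00322, so δQ = 0.303 × 0.00322 = 0.000976.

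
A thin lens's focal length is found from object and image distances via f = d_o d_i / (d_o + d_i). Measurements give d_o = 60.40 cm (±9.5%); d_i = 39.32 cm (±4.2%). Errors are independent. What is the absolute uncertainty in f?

1.08 cm

∂f/∂d_o = (d_i/(d_o+d_i))² = 0.155;  ∂f/∂d_i = (d_o/(d_o+d_i))² = 0.367
δf = √((∂f/∂d_o · δd_o)² + (∂f/∂d_i · δd_i)²) = √(0.796 + 0.367) = 1.08 cm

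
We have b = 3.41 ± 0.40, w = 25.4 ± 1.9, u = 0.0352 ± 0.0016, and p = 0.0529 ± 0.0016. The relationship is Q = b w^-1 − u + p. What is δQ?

Let h = b·w^-1 = 0.134. δh/h = √((1·δb/b)² + (-1·δw/w)²) = √(0.0138 + 0.00560) = 0.139, so δh = 0.0187.
Q = h − u + p: δQ = √(δh² + δu² + δp²) = √(0.000349 + 2.56e-06 + 2.56e-06) = 0.0188

0.0188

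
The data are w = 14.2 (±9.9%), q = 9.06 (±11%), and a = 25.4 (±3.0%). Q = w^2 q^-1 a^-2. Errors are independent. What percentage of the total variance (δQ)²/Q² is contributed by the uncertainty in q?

22.0%

(δQ/Q)² = (2·δw/w)² + (-1·δq/q)² + (-2·δa/a)²
  w term: (2×0.0990)² = 0.0392
  q term: (-1×0.110)² = 0.0121
  a term: (-2×0.0300)² = 0.00360
Total = 0.0549. Share from q = 0.0121/0.0549 = 0.220.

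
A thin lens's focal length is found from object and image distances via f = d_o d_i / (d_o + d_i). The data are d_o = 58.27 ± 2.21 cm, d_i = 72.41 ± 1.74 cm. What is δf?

0.762 cm

∂f/∂d_o = (d_i/(d_o+d_i))² = 0.307;  ∂f/∂d_i = (d_o/(d_o+d_i))² = 0.199
δf = √((∂f/∂d_o · δd_o)² + (∂f/∂d_i · δd_i)²) = √(0.460 + 0.120) = 0.762 cm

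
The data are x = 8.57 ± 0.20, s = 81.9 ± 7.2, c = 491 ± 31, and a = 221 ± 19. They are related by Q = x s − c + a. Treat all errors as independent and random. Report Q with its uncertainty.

432 ± 73.5

Let p = x·s = 702. δp/p = √((1·δx/x)² + (1·δs/s)²) = √(0.000545 + 0.00773) = 0.0910, so δp = 63.8.
Q = p − c + a: δQ = √(δp² + δc² + δa²) = √(4080 + 961 + 361) = 73.5
Q = 432.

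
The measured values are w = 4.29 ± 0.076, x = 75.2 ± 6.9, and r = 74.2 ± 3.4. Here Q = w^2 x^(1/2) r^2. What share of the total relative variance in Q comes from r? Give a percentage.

71.4%

(δQ/Q)² = (2·δw/w)² + (½·δx/x)² + (2·δr/r)²
  w term: (2×0.0177)² = 0.00126
  x term: (0.5×0.0918)² = 0.00210
  r term: (2×0.0458)² = 0.00840
Total = 0.0118. Share from r = 0.00840/0.0118 = 0.714.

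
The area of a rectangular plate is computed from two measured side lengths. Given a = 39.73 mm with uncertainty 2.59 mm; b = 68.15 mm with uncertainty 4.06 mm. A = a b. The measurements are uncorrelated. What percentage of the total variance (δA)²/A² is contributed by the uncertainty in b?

45.5%

(δA/A)² = (1·δa/a)² + (1·δb/b)²
  a term: (1×0.0652)² = 0.00425
  b term: (1×0.0596)² = 0.00355
Total = 0.00780. Share from b = 0.00355/0.00780 = 0.455.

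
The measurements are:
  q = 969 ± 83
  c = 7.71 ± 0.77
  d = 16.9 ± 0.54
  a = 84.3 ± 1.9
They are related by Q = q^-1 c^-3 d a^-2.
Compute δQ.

Products/powers → add relative errors in quadrature, weighted by exponent:
  (-1·δq/q)² = (-1×0.0857)² = 0.00734;  (-3·δc/c)² = (-3×0.0999)² = 0.0898;  (1·δd/d)² = (1×0.0320)² = 0.00102;  (-2·δa/a)² = (-2×0.0225)² = 0.00203
δQ/Q = √(0.100) = 0.316
Q = 5.35e-09, so δQ = 0.316 × 5.35e-09 = 1.69e-09.

1.69e-09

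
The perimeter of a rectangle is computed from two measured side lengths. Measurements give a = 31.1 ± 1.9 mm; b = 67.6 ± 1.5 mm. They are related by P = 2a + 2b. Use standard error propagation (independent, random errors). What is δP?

For a sum/difference, combine absolute errors in quadrature:
  (2·δa)² = 14.4;  (2·δb)² = 9.00
δP = √(23.4) = 4.84 mm

4.84 mm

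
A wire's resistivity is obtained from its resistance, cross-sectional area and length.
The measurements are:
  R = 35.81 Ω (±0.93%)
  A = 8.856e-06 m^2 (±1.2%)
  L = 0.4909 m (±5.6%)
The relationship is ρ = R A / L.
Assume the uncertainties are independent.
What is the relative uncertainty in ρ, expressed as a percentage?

Each factor contributes (exponent × relative error)² to (δρ/ρ)²:
  (1·δR/R)² = (1×0.00930)² = 8.65e-05;  (1·δA/A)² = (1×0.0120)² = 0.000144;  (-1·δL/L)² = (-1×0.0560)² = 0.00314
δρ/ρ = √(0.00337) = 0.0580

5.80%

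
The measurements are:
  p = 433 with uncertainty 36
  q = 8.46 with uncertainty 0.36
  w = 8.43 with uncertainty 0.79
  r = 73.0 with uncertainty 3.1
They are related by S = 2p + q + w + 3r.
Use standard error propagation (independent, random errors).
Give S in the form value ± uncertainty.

S is a linear combination, so absolute uncertainties add in quadrature:
  (2·δp)² = 5180;  (δq)² = 0.130;  (δw)² = 0.624;  (3·δr)² = 86.5
δS = √(5270) = 72.6
S = 1100.

1100 ± 72.6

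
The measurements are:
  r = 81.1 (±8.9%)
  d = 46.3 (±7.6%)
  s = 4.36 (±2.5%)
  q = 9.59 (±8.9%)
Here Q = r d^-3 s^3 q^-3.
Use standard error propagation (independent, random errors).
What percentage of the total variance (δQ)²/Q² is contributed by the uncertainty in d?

38.0%

(δQ/Q)² = (1·δr/r)² + (-3·δd/d)² + (3·δs/s)² + (-3·δq/q)²
  r term: (1×0.0890)² = 0.00792
  d term: (-3×0.0760)² = 0.0520
  s term: (3×0.0250)² = 0.00563
  q term: (-3×0.0890)² = 0.0713
Total = 0.137. Share from d = 0.0520/0.137 = 0.380.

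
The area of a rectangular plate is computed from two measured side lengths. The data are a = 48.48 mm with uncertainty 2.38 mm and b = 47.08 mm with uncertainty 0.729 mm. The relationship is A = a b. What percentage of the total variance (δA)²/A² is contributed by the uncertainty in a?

(δA/A)² = (1·δa/a)² + (1·δb/b)²
  a term: (1×0.0491)² = 0.00241
  b term: (1×0.0155)² = 0.000240
Total = 0.00265. Share from a = 0.00241/0.00265 = 0.910.

91.0%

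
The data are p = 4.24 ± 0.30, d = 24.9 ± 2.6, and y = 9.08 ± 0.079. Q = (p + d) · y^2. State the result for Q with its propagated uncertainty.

2400 ± 220

Let u = p + d = 29.1. δu = √(δp² + δd²) = √(0.0900 + 6.76) = 2.62, so δu/u = 0.0898.
Q is then a monomial in u, y:
δQ/Q = √((δu/u)² + (2·δy/y)²) = √(0.00807 + 0.000303) = 0.0915
Q = 2400, so δQ = 0.0915 × 2400 = 220.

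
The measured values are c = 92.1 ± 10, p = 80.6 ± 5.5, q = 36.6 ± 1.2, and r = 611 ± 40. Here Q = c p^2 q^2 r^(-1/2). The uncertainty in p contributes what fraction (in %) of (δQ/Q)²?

(δQ/Q)² = (1·δc/c)² + (2·δp/p)² + (2·δq/q)² + (−½·δr/r)²
  c term: (1×0.109)² = 0.0118
  p term: (2×0.0682)² = 0.0186
  q term: (2×0.0328)² = 0.00430
  r term: (-0.5×0.0655)² = 0.00107
Total = 0.0358. Share from p = 0.0186/0.0358 = 0.520.

52.0%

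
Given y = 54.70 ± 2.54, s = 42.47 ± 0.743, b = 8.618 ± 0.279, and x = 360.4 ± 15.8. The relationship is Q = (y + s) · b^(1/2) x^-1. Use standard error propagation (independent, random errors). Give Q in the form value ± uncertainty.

Let u = y + s = 97.17. δu = √(δy² + δs²) = √(6.45 + 0.552) = 2.65, so δu/u = 0.0272.
Q is then a monomial in u, b, x:
δQ/Q = √((δu/u)² + (½·δb/b)² + (-1·δx/x)²) = √(0.000742 + 0.000262 + 0.00192) = 0.0541
Q = 0.7915, so δQ = 0.0541 × 0.7915 = 0.0428.

0.7915 ± 0.0428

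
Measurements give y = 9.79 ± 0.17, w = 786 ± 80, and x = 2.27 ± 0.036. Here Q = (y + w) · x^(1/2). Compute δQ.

121

Let u = y + w = 796. δu = √(δy² + δw²) = √(0.0289 + 6400) = 80.0, so δu/u = 0.101.
Q is then a monomial in u, x:
δQ/Q = √((δu/u)² + (½·δx/x)²) = √(0.0101 + 6.29e-05) = 0.101
Q = 1200, so δQ = 0.101 × 1200 = 121.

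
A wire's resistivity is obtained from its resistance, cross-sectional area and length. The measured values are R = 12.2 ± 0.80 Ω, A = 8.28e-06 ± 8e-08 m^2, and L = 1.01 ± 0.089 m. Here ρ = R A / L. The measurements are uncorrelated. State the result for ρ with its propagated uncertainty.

Relative error in a monomial: (δρ/ρ)² = Σ (nᵢ · δxᵢ/xᵢ)².
  (1·δR/R)² = (1×0.0656)² = 0.00430;  (1·δA/A)² = (1×0.00966)² = 9.34e-05;  (-1·δL/L)² = (-1×0.0881)² = 0.00776
δρ/ρ = √(0.0122) = 0.110
ρ = 0.000100 Ω·m, so δρ = 0.110 × 0.000100 = 1.1e-05 Ω·m.

(1.00 ± 0.110) × 10^-4 Ω·m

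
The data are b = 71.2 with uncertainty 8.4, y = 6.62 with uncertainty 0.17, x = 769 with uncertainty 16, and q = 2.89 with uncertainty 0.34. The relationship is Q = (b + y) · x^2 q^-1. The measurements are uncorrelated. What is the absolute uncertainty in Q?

2.63e+06

Let u = b + y = 77.8. δu = √(δb² + δy²) = √(70.6 + 0.0289) = 8.40, so δu/u = 0.108.
Q is then a monomial in u, x, q:
δQ/Q = √((δu/u)² + (2·δx/x)² + (-1·δq/q)²) = √(0.0117 + 0.00173 + 0.0138) = 0.165
Q = 1.59e+07, so δQ = 0.165 × 1.59e+07 = 2.63e+06.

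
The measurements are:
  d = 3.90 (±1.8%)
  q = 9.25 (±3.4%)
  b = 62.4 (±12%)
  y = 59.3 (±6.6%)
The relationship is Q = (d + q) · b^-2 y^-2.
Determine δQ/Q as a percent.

27.5%

Let u = d + q = 13.2. δu = √(δd² + δq²) = √(0.00493 + 0.0989) = 0.322, so δu/u = 0.0245.
Q is then a monomial in u, b, y:
δQ/Q = √((δu/u)² + (-2·δb/b)² + (-2·δy/y)²) = √(0.000600 + 0.0576 + 0.0174) = 0.275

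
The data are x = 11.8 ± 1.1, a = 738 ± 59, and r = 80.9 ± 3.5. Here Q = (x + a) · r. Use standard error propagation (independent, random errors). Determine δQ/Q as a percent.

Let u = x + a = 750. δu = √(δx² + δa²) = √(1.21 + 3480) = 59.0, so δu/u = 0.0787.
Q is then a monomial in u, r:
δQ/Q = √((δu/u)² + (1·δr/r)²) = √(0.00619 + 0.00187) = 0.0898

8.98%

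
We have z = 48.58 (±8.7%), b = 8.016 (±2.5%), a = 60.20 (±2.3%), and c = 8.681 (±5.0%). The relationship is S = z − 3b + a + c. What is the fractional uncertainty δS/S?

0.0483

Absolute uncertainties add in quadrature for a linear combination:
  (δz)² = 17.9;  (3·δb)² = 0.361;  (δa)² = 1.92;  (δc)² = 0.188
δS = √(20.3) = 4.51
S = 93.41, so δS/S = 4.51/93.41 = 0.0483.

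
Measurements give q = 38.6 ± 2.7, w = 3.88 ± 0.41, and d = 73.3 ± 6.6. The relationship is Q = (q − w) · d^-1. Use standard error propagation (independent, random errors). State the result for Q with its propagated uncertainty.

Let u = q − w = 34.7. δu = √(δq² + δw²) = √(7.29 + 0.168) = 2.73, so δu/u = 0.0787.
Q is then a monomial in u, d:
δQ/Q = √((δu/u)² + (-1·δd/d)²) = √(0.00619 + 0.00811) = 0.120
Q = 0.474, so δQ = 0.120 × 0.474 = 0.0566.

0.474 ± 0.0566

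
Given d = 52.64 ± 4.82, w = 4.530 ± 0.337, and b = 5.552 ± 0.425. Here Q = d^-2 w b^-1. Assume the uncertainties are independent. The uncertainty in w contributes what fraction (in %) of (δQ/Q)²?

12.3%

(δQ/Q)² = (-2·δd/d)² + (1·δw/w)² + (-1·δb/b)²
  d term: (-2×0.0916)² = 0.0335
  w term: (1×0.0744)² = 0.00553
  b term: (-1×0.0765)² = 0.00586
Total = 0.0449. Share from w = 0.00553/0.0449 = 0.123.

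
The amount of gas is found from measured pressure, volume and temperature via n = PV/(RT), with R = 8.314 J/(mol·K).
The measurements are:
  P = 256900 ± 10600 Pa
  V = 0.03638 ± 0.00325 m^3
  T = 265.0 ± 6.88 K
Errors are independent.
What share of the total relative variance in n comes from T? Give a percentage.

(δn/n)² = (1·δP/P)² + (1·δV/V)² + (-1·δT/T)²
  P term: (1×0.0413)² = 0.00170
  V term: (1×0.0893)² = 0.00798
  T term: (-1×0.0260)² = 0.000674
Total = 0.0104. Share from T = 0.000674/0.0104 = 0.0651.

6.51%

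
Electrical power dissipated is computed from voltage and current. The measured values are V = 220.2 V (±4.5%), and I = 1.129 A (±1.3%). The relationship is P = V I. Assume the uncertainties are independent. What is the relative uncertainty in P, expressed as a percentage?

4.68%

P is a product of powers, so relative uncertainties combine in quadrature:
  (1·δV/V)² = (1×0.0450)² = 0.00202;  (1·δI/I)² = (1×0.0130)² = 0.000169
δP/P = √(0.00219) = 0.0468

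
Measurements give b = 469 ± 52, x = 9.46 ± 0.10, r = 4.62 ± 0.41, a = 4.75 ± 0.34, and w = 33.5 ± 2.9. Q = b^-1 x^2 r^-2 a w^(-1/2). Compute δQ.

0.00166

For a monomial Q ∝ b^-1, x^2, r^-2, a, w^(-1/2), fractional errors add in quadrature:
  (-1·δb/b)² = (-1×0.111)² = 0.0123;  (2·δx/x)² = (2×0.0106)² = 0.000447;  (-2·δr/r)² = (-2×0.0887)² = 0.0315;  (1·δa/a)² = (1×0.0716)² = 0.00512;  (−½·δw/w)² = (-0.5×0.0866)² = 0.00187
δQ/Q = √(0.0512) = 0.226
Q = 0.00734, so δQ = 0.226 × 0.00734 = 0.00166.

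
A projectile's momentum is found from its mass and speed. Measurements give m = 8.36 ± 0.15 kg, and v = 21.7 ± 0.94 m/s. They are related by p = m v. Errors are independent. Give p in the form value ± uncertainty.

181 ± 8.51 kg·m/s

Since p is a product/quotient, work with relative uncertainties:
  (1·δm/m)² = (1×0.0179)² = 0.000322;  (1·δv/v)² = (1×0.0433)² = 0.00188
δp/p = √(0.00220) = 0.0469
p = 181 kg·m/s, so δp = 0.0469 × 181 = 8.51 kg·m/s.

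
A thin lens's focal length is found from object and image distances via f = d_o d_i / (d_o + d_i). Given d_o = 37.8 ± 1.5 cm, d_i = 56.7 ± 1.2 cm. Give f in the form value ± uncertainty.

22.7 ± 0.573 cm

∂f/∂d_o = (d_i/(d_o+d_i))² = 0.360;  ∂f/∂d_i = (d_o/(d_o+d_i))² = 0.160
δf = √((∂f/∂d_o · δd_o)² + (∂f/∂d_i · δd_i)²) = √(0.292 + 0.0369) = 0.573 cm
f = 22.7 cm.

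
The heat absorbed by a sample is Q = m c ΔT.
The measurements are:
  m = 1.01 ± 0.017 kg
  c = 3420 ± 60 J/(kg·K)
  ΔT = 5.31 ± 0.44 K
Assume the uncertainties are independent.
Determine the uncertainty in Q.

For a monomial Q ∝ m, c, ΔT, fractional errors add in quadrature:
  (1·δm/m)² = (1×0.0168)² = 0.000283;  (1·δc/c)² = (1×0.0175)² = 0.000308;  (1·δΔT/ΔT)² = (1×0.0829)² = 0.00687
δQ/Q = √(0.00746) = 0.0864
Q = 18300 J, so δQ = 0.0864 × 18300 = 1580 J.

1580 J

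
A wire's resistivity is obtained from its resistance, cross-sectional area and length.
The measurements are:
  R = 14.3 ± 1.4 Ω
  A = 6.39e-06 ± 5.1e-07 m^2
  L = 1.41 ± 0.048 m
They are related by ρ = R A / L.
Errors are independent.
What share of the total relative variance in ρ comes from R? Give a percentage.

56.0%

(δρ/ρ)² = (1·δR/R)² + (1·δA/A)² + (-1·δL/L)²
  R term: (1×0.0979)² = 0.00958
  A term: (1×0.0798)² = 0.00637
  L term: (-1×0.0340)² = 0.00116
Total = 0.0171. Share from R = 0.00958/0.0171 = 0.560.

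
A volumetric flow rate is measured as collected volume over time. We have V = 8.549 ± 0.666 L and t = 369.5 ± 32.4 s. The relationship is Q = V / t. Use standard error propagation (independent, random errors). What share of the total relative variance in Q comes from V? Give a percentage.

44.1%

(δQ/Q)² = (1·δV/V)² + (-1·δt/t)²
  V term: (1×0.0779)² = 0.00607
  t term: (-1×0.0877)² = 0.00769
Total = 0.0138. Share from V = 0.00607/0.0138 = 0.441.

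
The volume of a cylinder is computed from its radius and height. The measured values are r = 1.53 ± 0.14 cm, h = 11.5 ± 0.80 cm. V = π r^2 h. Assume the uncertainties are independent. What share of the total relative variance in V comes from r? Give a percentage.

87.4%

(δV/V)² = (2·δr/r)² + (1·δh/h)²
  r term: (2×0.0915)² = 0.0335
  h term: (1×0.0696)² = 0.00484
Total = 0.0383. Share from r = 0.0335/0.0383 = 0.874.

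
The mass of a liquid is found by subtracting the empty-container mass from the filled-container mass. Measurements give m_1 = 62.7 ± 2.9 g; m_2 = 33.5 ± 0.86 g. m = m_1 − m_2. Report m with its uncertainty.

29.2 ± 3.02 g

m is a linear combination, so absolute uncertainties add in quadrature:
  (δm_1)² = 8.41;  (δm_2)² = 0.740
δm = √(9.15) = 3.02 g
m = 29.2 g.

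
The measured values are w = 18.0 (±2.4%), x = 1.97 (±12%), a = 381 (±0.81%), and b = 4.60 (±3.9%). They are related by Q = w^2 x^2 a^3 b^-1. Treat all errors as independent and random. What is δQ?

3.76e+09

Q is a product of powers, so relative uncertainties combine in quadrature:
  (2·δw/w)² = (2×0.0240)² = 0.00230;  (2·δx/x)² = (2×0.120)² = 0.0576;  (3·δa/a)² = (3×0.00810)² = 0.000590;  (-1·δb/b)² = (-1×0.0390)² = 0.00152
δQ/Q = √(0.0620) = 0.249
Q = 1.51e+10, so δQ = 0.249 × 1.51e+10 = 3.76e+09.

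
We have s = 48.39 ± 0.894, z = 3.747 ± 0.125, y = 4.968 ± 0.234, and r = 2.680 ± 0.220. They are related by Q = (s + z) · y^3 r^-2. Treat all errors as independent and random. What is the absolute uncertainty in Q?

Let u = s + z = 52.14. δu = √(δs² + δz²) = √(0.799 + 0.0156) = 0.903, so δu/u = 0.0173.
Q is then a monomial in u, y, r:
δQ/Q = √((δu/u)² + (3·δy/y)² + (-2·δr/r)²) = √(0.000300 + 0.0200 + 0.0270) = 0.217
Q = 890.1, so δQ = 0.217 × 890.1 = 193.

193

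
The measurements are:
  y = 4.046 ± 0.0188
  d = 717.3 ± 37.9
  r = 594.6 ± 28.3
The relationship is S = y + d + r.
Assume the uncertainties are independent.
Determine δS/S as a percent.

3.59%

Absolute uncertainties add in quadrature for a linear combination:
  (δy)² = 0.000353;  (δd)² = 1440;  (δr)² = 801
δS = √(2240) = 47.3
S = 1316, so δS/S = 47.3/1316 = 0.0359.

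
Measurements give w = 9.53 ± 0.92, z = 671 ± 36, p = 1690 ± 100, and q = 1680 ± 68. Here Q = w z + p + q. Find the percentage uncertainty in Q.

Let h = w·z = 6390. δh/h = √((1·δw/w)² + (1·δz/z)²) = √(0.00932 + 0.00288) = 0.110, so δh = 706.
Q = h + p + q: δQ = √(δh² + δp² + δq²) = √(4.99e+05 + 10000 + 4620) = 717
Q = 9760, so δQ/Q = 717/9760 = 0.0734.

7.34%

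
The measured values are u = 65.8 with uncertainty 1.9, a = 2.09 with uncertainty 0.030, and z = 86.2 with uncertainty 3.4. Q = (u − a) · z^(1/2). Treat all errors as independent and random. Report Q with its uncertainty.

Let w = u − a = 63.7. δw = √(δu² + δa²) = √(3.61 + 0.000900) = 1.90, so δw/w = 0.0298.
Q is then a monomial in w, z:
δQ/Q = √((δw/w)² + (½·δz/z)²) = √(0.000890 + 0.000389) = 0.0358
Q = 592, so δQ = 0.0358 × 592 = 21.2.

592 ± 21.2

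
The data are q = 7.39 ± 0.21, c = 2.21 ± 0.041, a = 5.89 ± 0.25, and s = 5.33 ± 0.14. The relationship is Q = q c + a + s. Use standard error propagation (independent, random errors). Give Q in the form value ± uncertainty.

27.6 ± 0.624

Let p = q·c = 16.3. δp/p = √((1·δq/q)² + (1·δc/c)²) = √(0.000808 + 0.000344) = 0.0339, so δp = 0.554.
Q = p + a + s: δQ = √(δp² + δa² + δs²) = √(0.307 + 0.0625 + 0.0196) = 0.624
Q = 27.6.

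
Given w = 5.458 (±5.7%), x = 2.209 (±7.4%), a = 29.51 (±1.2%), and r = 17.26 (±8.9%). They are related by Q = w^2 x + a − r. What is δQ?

9.08

Let p = w^2·x = 65.81. δp/p = √((2·δw/w)² + (1·δx/x)²) = √(0.0130 + 0.00548) = 0.136, so δp = 8.94.
Q = p + a − r: δQ = √(δp² + δa² + δr²) = √(80.0 + 0.125 + 2.36) = 9.08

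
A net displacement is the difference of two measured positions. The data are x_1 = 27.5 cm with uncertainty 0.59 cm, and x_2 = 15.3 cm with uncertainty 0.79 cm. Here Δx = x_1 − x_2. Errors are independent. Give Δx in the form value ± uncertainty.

Sums and differences: (δΔx)² = Σ (cᵢ δxᵢ)².
  (δx_1)² = 0.348;  (δx_2)² = 0.624
δΔx = √(0.972) = 0.986 cm
Δx = 12.2 cm.

12.2 ± 0.986 cm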